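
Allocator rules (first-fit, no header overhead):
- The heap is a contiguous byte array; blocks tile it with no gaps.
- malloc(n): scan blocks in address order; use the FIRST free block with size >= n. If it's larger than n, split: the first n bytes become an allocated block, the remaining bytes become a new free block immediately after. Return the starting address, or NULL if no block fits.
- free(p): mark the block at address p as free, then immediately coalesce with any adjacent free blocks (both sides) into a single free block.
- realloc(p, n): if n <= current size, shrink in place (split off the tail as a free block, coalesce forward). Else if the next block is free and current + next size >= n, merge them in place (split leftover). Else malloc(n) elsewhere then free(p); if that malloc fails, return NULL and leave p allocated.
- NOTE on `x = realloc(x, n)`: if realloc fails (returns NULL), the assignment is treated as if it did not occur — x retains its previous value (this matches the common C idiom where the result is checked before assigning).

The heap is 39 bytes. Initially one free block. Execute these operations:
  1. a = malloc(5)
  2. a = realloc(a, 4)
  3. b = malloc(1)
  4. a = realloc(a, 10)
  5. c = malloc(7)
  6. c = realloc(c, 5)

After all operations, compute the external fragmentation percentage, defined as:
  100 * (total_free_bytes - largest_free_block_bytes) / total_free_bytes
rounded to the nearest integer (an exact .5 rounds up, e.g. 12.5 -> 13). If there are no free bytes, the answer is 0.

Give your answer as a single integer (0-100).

Answer: 17

Derivation:
Op 1: a = malloc(5) -> a = 0; heap: [0-4 ALLOC][5-38 FREE]
Op 2: a = realloc(a, 4) -> a = 0; heap: [0-3 ALLOC][4-38 FREE]
Op 3: b = malloc(1) -> b = 4; heap: [0-3 ALLOC][4-4 ALLOC][5-38 FREE]
Op 4: a = realloc(a, 10) -> a = 5; heap: [0-3 FREE][4-4 ALLOC][5-14 ALLOC][15-38 FREE]
Op 5: c = malloc(7) -> c = 15; heap: [0-3 FREE][4-4 ALLOC][5-14 ALLOC][15-21 ALLOC][22-38 FREE]
Op 6: c = realloc(c, 5) -> c = 15; heap: [0-3 FREE][4-4 ALLOC][5-14 ALLOC][15-19 ALLOC][20-38 FREE]
Free blocks: [4 19] total_free=23 largest=19 -> 100*(23-19)/23 = 400/23 ≈ 17.391 -> rounds to 17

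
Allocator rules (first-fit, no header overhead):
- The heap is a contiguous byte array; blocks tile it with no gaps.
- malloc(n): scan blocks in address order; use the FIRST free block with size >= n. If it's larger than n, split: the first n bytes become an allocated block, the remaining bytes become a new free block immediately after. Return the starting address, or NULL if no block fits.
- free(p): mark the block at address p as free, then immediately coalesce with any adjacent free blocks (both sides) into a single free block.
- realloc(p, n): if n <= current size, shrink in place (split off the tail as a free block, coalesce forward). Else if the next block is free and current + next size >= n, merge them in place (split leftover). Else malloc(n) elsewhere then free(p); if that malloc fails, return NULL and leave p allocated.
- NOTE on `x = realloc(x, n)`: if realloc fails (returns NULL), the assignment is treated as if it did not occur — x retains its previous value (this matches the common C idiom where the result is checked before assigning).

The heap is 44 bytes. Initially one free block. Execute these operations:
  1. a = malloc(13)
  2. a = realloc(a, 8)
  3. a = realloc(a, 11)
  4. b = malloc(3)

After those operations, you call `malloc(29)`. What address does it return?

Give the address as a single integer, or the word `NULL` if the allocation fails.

Op 1: a = malloc(13) -> a = 0; heap: [0-12 ALLOC][13-43 FREE]
Op 2: a = realloc(a, 8) -> a = 0; heap: [0-7 ALLOC][8-43 FREE]
Op 3: a = realloc(a, 11) -> a = 0; heap: [0-10 ALLOC][11-43 FREE]
Op 4: b = malloc(3) -> b = 11; heap: [0-10 ALLOC][11-13 ALLOC][14-43 FREE]
malloc(29): first-fit scan over [0-10 ALLOC][11-13 ALLOC][14-43 FREE] -> 14

Answer: 14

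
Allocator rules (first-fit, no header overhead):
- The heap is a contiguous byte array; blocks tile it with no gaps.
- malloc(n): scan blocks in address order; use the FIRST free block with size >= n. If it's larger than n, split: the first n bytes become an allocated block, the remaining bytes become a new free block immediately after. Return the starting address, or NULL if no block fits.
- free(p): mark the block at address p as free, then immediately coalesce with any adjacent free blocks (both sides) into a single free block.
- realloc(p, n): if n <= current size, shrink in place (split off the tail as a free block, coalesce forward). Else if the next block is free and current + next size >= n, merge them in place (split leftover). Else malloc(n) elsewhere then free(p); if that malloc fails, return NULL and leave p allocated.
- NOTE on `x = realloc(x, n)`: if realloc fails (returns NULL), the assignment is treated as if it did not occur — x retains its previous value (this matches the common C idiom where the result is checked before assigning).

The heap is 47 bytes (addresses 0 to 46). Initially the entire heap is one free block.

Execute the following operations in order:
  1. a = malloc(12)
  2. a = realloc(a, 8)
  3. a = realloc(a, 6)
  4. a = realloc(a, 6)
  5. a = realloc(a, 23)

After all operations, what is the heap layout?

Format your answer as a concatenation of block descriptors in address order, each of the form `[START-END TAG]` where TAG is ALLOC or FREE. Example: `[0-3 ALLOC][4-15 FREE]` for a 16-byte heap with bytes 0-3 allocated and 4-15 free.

Op 1: a = malloc(12) -> a = 0; heap: [0-11 ALLOC][12-46 FREE]
Op 2: a = realloc(a, 8) -> a = 0; heap: [0-7 ALLOC][8-46 FREE]
Op 3: a = realloc(a, 6) -> a = 0; heap: [0-5 ALLOC][6-46 FREE]
Op 4: a = realloc(a, 6) -> a = 0; heap: [0-5 ALLOC][6-46 FREE]
Op 5: a = realloc(a, 23) -> a = 0; heap: [0-22 ALLOC][23-46 FREE]

Answer: [0-22 ALLOC][23-46 FREE]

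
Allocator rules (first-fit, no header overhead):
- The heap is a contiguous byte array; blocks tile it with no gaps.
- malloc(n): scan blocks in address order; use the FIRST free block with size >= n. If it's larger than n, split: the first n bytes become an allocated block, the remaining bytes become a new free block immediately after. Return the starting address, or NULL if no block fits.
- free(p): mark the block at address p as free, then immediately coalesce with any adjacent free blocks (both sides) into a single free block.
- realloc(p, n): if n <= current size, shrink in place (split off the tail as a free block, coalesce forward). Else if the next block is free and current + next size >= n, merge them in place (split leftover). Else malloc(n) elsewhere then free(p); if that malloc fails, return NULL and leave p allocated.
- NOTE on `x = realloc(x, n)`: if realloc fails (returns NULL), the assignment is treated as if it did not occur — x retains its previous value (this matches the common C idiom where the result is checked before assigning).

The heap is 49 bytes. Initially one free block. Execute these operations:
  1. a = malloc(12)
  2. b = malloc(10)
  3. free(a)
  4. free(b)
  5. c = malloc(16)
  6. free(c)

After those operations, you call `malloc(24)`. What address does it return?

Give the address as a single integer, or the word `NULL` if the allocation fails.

Answer: 0

Derivation:
Op 1: a = malloc(12) -> a = 0; heap: [0-11 ALLOC][12-48 FREE]
Op 2: b = malloc(10) -> b = 12; heap: [0-11 ALLOC][12-21 ALLOC][22-48 FREE]
Op 3: free(a) -> (freed a); heap: [0-11 FREE][12-21 ALLOC][22-48 FREE]
Op 4: free(b) -> (freed b); heap: [0-48 FREE]
Op 5: c = malloc(16) -> c = 0; heap: [0-15 ALLOC][16-48 FREE]
Op 6: free(c) -> (freed c); heap: [0-48 FREE]
malloc(24): first-fit scan over [0-48 FREE] -> 0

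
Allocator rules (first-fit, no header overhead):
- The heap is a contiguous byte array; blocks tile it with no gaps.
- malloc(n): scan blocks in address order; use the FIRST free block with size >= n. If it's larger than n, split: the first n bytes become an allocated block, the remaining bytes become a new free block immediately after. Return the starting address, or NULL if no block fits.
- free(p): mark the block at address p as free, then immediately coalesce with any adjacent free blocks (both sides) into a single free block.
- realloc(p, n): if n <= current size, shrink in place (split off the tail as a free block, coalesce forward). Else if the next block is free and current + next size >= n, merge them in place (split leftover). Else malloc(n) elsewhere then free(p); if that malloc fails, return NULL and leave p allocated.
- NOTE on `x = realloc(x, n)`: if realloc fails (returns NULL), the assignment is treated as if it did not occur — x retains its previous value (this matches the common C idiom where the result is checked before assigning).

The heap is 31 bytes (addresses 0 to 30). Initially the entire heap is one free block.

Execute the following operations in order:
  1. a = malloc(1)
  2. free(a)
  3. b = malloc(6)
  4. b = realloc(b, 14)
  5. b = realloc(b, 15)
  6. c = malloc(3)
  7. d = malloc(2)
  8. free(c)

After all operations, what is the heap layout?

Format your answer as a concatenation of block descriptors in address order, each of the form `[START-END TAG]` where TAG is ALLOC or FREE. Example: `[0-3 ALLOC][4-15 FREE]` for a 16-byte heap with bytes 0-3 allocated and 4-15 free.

Op 1: a = malloc(1) -> a = 0; heap: [0-0 ALLOC][1-30 FREE]
Op 2: free(a) -> (freed a); heap: [0-30 FREE]
Op 3: b = malloc(6) -> b = 0; heap: [0-5 ALLOC][6-30 FREE]
Op 4: b = realloc(b, 14) -> b = 0; heap: [0-13 ALLOC][14-30 FREE]
Op 5: b = realloc(b, 15) -> b = 0; heap: [0-14 ALLOC][15-30 FREE]
Op 6: c = malloc(3) -> c = 15; heap: [0-14 ALLOC][15-17 ALLOC][18-30 FREE]
Op 7: d = malloc(2) -> d = 18; heap: [0-14 ALLOC][15-17 ALLOC][18-19 ALLOC][20-30 FREE]
Op 8: free(c) -> (freed c); heap: [0-14 ALLOC][15-17 FREE][18-19 ALLOC][20-30 FREE]

Answer: [0-14 ALLOC][15-17 FREE][18-19 ALLOC][20-30 FREE]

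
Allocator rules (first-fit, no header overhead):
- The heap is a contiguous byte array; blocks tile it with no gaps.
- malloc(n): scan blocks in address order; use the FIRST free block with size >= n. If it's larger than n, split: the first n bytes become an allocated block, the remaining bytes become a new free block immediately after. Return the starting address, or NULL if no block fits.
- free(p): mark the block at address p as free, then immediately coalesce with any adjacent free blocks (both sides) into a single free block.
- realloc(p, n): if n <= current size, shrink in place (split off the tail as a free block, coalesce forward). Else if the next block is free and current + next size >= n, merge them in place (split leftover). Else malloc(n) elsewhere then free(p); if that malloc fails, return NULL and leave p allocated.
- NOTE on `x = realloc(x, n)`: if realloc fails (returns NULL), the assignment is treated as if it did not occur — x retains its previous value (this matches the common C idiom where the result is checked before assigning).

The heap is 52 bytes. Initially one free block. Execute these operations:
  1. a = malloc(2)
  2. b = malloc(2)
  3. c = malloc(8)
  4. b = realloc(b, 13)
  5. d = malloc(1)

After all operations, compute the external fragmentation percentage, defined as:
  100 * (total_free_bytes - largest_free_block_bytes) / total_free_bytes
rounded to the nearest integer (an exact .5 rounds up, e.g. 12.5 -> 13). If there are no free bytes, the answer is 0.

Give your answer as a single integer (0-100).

Op 1: a = malloc(2) -> a = 0; heap: [0-1 ALLOC][2-51 FREE]
Op 2: b = malloc(2) -> b = 2; heap: [0-1 ALLOC][2-3 ALLOC][4-51 FREE]
Op 3: c = malloc(8) -> c = 4; heap: [0-1 ALLOC][2-3 ALLOC][4-11 ALLOC][12-51 FREE]
Op 4: b = realloc(b, 13) -> b = 12; heap: [0-1 ALLOC][2-3 FREE][4-11 ALLOC][12-24 ALLOC][25-51 FREE]
Op 5: d = malloc(1) -> d = 2; heap: [0-1 ALLOC][2-2 ALLOC][3-3 FREE][4-11 ALLOC][12-24 ALLOC][25-51 FREE]
Free blocks: [1 27] total_free=28 largest=27 -> 100*(28-27)/28 = 100/28 ≈ 3.571 -> rounds to 4

Answer: 4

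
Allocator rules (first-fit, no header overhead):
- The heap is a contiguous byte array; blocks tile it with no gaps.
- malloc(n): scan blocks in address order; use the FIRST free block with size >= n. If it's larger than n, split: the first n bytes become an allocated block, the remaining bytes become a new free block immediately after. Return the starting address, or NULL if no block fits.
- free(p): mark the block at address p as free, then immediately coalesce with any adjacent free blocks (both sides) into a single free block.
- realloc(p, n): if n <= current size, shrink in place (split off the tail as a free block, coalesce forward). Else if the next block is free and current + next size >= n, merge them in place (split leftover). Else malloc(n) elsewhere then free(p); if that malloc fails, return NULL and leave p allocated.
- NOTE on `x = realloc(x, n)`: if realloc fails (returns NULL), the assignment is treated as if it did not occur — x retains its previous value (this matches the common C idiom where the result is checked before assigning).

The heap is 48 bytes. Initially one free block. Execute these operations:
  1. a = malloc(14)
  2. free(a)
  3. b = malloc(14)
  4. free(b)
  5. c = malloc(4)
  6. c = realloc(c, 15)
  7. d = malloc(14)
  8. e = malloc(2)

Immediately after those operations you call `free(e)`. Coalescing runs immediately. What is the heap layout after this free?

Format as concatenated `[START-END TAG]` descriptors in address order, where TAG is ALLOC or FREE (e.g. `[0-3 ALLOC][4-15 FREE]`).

Answer: [0-14 ALLOC][15-28 ALLOC][29-47 FREE]

Derivation:
Op 1: a = malloc(14) -> a = 0; heap: [0-13 ALLOC][14-47 FREE]
Op 2: free(a) -> (freed a); heap: [0-47 FREE]
Op 3: b = malloc(14) -> b = 0; heap: [0-13 ALLOC][14-47 FREE]
Op 4: free(b) -> (freed b); heap: [0-47 FREE]
Op 5: c = malloc(4) -> c = 0; heap: [0-3 ALLOC][4-47 FREE]
Op 6: c = realloc(c, 15) -> c = 0; heap: [0-14 ALLOC][15-47 FREE]
Op 7: d = malloc(14) -> d = 15; heap: [0-14 ALLOC][15-28 ALLOC][29-47 FREE]
Op 8: e = malloc(2) -> e = 29; heap: [0-14 ALLOC][15-28 ALLOC][29-30 ALLOC][31-47 FREE]
free(e): e = 29 -> block [29-30 ALLOC]; mark free, coalesce with adjacent free neighbors -> [0-14 ALLOC][15-28 ALLOC][29-47 FREE]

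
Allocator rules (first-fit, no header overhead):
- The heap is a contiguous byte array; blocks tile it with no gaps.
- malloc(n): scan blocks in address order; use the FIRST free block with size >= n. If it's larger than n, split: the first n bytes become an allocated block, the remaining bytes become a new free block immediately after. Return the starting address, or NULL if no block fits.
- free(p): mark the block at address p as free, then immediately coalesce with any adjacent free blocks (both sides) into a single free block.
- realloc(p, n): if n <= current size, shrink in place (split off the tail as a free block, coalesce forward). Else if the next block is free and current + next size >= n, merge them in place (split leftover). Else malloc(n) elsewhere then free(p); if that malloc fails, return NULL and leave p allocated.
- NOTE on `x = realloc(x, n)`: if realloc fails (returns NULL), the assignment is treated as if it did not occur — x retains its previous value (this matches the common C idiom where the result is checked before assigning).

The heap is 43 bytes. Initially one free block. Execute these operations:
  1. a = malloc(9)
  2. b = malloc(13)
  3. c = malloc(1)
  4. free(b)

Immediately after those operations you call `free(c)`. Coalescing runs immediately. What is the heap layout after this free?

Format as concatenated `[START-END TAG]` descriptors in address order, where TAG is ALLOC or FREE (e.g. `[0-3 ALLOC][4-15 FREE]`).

Op 1: a = malloc(9) -> a = 0; heap: [0-8 ALLOC][9-42 FREE]
Op 2: b = malloc(13) -> b = 9; heap: [0-8 ALLOC][9-21 ALLOC][22-42 FREE]
Op 3: c = malloc(1) -> c = 22; heap: [0-8 ALLOC][9-21 ALLOC][22-22 ALLOC][23-42 FREE]
Op 4: free(b) -> (freed b); heap: [0-8 ALLOC][9-21 FREE][22-22 ALLOC][23-42 FREE]
free(c): c = 22 -> block [22-22 ALLOC]; mark free, coalesce with adjacent free neighbors -> [0-8 ALLOC][9-42 FREE]

Answer: [0-8 ALLOC][9-42 FREE]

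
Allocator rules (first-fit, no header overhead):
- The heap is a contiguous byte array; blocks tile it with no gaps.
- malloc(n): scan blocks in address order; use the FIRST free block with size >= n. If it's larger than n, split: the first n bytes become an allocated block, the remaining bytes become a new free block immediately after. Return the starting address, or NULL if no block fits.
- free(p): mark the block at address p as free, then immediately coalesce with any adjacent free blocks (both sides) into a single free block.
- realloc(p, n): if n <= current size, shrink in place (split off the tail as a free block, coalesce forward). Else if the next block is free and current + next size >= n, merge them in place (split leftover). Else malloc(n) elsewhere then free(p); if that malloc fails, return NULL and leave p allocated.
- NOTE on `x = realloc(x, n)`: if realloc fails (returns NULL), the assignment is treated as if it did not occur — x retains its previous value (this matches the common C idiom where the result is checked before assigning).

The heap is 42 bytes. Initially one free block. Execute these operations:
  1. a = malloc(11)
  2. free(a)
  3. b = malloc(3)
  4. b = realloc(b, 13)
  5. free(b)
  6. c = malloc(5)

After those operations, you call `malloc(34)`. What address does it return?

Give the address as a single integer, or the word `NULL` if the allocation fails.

Op 1: a = malloc(11) -> a = 0; heap: [0-10 ALLOC][11-41 FREE]
Op 2: free(a) -> (freed a); heap: [0-41 FREE]
Op 3: b = malloc(3) -> b = 0; heap: [0-2 ALLOC][3-41 FREE]
Op 4: b = realloc(b, 13) -> b = 0; heap: [0-12 ALLOC][13-41 FREE]
Op 5: free(b) -> (freed b); heap: [0-41 FREE]
Op 6: c = malloc(5) -> c = 0; heap: [0-4 ALLOC][5-41 FREE]
malloc(34): first-fit scan over [0-4 ALLOC][5-41 FREE] -> 5

Answer: 5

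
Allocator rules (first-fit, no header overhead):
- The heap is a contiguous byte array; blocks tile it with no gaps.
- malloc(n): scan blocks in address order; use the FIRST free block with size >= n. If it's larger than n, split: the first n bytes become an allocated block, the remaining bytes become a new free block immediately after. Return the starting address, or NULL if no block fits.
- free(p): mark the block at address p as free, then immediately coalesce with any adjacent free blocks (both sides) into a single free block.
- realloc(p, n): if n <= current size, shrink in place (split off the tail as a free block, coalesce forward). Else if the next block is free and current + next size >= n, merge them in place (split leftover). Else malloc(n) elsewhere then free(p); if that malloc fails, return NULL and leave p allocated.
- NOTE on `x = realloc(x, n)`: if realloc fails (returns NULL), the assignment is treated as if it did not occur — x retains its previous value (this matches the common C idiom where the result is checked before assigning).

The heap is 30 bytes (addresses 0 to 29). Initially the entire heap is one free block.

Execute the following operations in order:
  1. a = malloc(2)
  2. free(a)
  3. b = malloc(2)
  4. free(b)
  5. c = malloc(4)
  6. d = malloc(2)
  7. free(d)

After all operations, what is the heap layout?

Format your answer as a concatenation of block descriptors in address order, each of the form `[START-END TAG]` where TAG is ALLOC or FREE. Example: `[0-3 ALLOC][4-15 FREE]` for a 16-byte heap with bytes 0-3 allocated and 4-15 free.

Op 1: a = malloc(2) -> a = 0; heap: [0-1 ALLOC][2-29 FREE]
Op 2: free(a) -> (freed a); heap: [0-29 FREE]
Op 3: b = malloc(2) -> b = 0; heap: [0-1 ALLOC][2-29 FREE]
Op 4: free(b) -> (freed b); heap: [0-29 FREE]
Op 5: c = malloc(4) -> c = 0; heap: [0-3 ALLOC][4-29 FREE]
Op 6: d = malloc(2) -> d = 4; heap: [0-3 ALLOC][4-5 ALLOC][6-29 FREE]
Op 7: free(d) -> (freed d); heap: [0-3 ALLOC][4-29 FREE]

Answer: [0-3 ALLOC][4-29 FREE]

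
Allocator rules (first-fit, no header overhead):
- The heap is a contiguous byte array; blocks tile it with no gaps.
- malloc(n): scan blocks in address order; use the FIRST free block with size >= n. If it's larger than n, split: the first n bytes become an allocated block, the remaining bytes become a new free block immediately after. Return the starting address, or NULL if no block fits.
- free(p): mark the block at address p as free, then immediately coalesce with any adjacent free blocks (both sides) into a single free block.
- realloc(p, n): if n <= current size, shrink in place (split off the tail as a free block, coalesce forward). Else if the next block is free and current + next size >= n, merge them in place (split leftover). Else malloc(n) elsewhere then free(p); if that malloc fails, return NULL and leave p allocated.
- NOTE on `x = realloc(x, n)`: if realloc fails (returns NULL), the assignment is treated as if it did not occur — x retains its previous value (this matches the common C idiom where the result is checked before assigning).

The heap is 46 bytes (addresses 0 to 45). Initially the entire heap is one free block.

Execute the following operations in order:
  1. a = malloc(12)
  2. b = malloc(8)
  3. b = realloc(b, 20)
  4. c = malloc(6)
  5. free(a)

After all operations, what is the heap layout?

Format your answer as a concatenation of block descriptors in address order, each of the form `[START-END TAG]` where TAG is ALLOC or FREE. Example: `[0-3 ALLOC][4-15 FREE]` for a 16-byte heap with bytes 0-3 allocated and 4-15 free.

Op 1: a = malloc(12) -> a = 0; heap: [0-11 ALLOC][12-45 FREE]
Op 2: b = malloc(8) -> b = 12; heap: [0-11 ALLOC][12-19 ALLOC][20-45 FREE]
Op 3: b = realloc(b, 20) -> b = 12; heap: [0-11 ALLOC][12-31 ALLOC][32-45 FREE]
Op 4: c = malloc(6) -> c = 32; heap: [0-11 ALLOC][12-31 ALLOC][32-37 ALLOC][38-45 FREE]
Op 5: free(a) -> (freed a); heap: [0-11 FREE][12-31 ALLOC][32-37 ALLOC][38-45 FREE]

Answer: [0-11 FREE][12-31 ALLOC][32-37 ALLOC][38-45 FREE]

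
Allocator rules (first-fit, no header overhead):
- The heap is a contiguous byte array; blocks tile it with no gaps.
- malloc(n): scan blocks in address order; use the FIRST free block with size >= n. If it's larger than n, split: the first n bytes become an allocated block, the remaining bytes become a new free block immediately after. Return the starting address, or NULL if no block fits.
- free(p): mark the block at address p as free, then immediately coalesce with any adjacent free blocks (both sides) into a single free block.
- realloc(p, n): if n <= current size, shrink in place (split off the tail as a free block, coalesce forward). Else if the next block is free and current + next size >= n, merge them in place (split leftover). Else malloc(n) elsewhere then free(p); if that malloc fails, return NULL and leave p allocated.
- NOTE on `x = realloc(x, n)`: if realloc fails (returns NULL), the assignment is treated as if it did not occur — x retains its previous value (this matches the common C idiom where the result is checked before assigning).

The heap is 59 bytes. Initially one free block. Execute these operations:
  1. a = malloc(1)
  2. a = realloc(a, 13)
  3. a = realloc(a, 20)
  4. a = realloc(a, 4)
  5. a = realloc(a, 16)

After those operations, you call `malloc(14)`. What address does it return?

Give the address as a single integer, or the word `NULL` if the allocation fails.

Op 1: a = malloc(1) -> a = 0; heap: [0-0 ALLOC][1-58 FREE]
Op 2: a = realloc(a, 13) -> a = 0; heap: [0-12 ALLOC][13-58 FREE]
Op 3: a = realloc(a, 20) -> a = 0; heap: [0-19 ALLOC][20-58 FREE]
Op 4: a = realloc(a, 4) -> a = 0; heap: [0-3 ALLOC][4-58 FREE]
Op 5: a = realloc(a, 16) -> a = 0; heap: [0-15 ALLOC][16-58 FREE]
malloc(14): first-fit scan over [0-15 ALLOC][16-58 FREE] -> 16

Answer: 16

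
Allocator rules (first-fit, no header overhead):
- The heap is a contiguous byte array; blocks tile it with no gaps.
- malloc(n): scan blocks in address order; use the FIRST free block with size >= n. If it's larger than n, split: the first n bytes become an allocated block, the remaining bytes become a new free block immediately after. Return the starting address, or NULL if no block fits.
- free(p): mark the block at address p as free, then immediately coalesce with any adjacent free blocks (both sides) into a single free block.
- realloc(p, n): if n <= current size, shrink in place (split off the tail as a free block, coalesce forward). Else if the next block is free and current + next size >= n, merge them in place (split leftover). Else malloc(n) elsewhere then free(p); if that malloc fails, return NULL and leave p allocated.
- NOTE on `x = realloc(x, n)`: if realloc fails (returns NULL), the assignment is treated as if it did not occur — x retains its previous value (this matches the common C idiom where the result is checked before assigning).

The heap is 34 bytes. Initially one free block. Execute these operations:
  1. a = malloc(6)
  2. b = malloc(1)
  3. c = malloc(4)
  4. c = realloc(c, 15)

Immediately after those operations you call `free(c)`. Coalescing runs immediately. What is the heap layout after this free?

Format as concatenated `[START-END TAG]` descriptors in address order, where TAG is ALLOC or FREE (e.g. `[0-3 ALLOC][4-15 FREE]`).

Answer: [0-5 ALLOC][6-6 ALLOC][7-33 FREE]

Derivation:
Op 1: a = malloc(6) -> a = 0; heap: [0-5 ALLOC][6-33 FREE]
Op 2: b = malloc(1) -> b = 6; heap: [0-5 ALLOC][6-6 ALLOC][7-33 FREE]
Op 3: c = malloc(4) -> c = 7; heap: [0-5 ALLOC][6-6 ALLOC][7-10 ALLOC][11-33 FREE]
Op 4: c = realloc(c, 15) -> c = 7; heap: [0-5 ALLOC][6-6 ALLOC][7-21 ALLOC][22-33 FREE]
free(c): c = 7 -> block [7-21 ALLOC]; mark free, coalesce with adjacent free neighbors -> [0-5 ALLOC][6-6 ALLOC][7-33 FREE]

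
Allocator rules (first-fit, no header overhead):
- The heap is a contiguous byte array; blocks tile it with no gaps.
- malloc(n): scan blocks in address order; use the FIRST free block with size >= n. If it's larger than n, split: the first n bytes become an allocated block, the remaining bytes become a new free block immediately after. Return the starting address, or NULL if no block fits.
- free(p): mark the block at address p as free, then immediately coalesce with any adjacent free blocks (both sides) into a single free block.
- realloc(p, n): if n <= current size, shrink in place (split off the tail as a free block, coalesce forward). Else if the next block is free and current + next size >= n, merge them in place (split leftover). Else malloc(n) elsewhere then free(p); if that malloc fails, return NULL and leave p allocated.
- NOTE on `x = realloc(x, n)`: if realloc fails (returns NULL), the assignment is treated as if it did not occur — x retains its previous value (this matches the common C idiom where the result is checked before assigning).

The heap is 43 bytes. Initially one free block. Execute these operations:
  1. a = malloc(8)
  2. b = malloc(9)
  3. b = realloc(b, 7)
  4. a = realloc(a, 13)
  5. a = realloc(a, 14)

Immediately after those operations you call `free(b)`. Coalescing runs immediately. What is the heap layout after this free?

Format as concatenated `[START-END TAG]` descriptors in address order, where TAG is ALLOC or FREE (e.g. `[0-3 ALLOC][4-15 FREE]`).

Op 1: a = malloc(8) -> a = 0; heap: [0-7 ALLOC][8-42 FREE]
Op 2: b = malloc(9) -> b = 8; heap: [0-7 ALLOC][8-16 ALLOC][17-42 FREE]
Op 3: b = realloc(b, 7) -> b = 8; heap: [0-7 ALLOC][8-14 ALLOC][15-42 FREE]
Op 4: a = realloc(a, 13) -> a = 15; heap: [0-7 FREE][8-14 ALLOC][15-27 ALLOC][28-42 FREE]
Op 5: a = realloc(a, 14) -> a = 15; heap: [0-7 FREE][8-14 ALLOC][15-28 ALLOC][29-42 FREE]
free(b): b = 8 -> block [8-14 ALLOC]; mark free, coalesce with adjacent free neighbors -> [0-14 FREE][15-28 ALLOC][29-42 FREE]

Answer: [0-14 FREE][15-28 ALLOC][29-42 FREE]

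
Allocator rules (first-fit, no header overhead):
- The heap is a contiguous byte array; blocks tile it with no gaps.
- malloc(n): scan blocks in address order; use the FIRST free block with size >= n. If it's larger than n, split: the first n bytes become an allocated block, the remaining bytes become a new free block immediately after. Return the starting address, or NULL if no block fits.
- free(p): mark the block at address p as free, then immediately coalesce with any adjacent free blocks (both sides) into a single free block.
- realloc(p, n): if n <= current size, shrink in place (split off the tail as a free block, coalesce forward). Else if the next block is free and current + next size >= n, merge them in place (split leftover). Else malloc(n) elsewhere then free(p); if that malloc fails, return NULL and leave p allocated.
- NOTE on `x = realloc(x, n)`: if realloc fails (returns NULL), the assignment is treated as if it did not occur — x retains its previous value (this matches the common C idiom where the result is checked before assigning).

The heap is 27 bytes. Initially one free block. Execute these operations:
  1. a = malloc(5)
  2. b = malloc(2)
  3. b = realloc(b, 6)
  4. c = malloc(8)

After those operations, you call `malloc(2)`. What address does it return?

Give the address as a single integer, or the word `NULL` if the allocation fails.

Answer: 19

Derivation:
Op 1: a = malloc(5) -> a = 0; heap: [0-4 ALLOC][5-26 FREE]
Op 2: b = malloc(2) -> b = 5; heap: [0-4 ALLOC][5-6 ALLOC][7-26 FREE]
Op 3: b = realloc(b, 6) -> b = 5; heap: [0-4 ALLOC][5-10 ALLOC][11-26 FREE]
Op 4: c = malloc(8) -> c = 11; heap: [0-4 ALLOC][5-10 ALLOC][11-18 ALLOC][19-26 FREE]
malloc(2): first-fit scan over [0-4 ALLOC][5-10 ALLOC][11-18 ALLOC][19-26 FREE] -> 19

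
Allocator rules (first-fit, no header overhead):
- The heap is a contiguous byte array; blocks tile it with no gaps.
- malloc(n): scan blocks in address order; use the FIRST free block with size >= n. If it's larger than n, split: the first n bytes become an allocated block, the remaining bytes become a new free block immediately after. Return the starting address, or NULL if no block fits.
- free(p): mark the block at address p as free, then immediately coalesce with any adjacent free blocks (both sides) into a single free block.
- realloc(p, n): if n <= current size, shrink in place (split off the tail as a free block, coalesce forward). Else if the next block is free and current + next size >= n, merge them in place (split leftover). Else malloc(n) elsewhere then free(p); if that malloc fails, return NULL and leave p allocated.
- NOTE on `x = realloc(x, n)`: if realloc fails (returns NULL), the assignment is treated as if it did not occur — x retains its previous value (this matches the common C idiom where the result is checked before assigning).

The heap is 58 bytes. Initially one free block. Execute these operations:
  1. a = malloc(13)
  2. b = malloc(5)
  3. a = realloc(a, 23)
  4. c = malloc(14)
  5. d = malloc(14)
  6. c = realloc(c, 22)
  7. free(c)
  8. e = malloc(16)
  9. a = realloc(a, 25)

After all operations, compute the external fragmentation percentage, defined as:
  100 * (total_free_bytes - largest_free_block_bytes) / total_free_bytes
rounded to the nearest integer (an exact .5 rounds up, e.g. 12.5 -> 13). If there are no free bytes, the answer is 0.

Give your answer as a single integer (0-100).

Op 1: a = malloc(13) -> a = 0; heap: [0-12 ALLOC][13-57 FREE]
Op 2: b = malloc(5) -> b = 13; heap: [0-12 ALLOC][13-17 ALLOC][18-57 FREE]
Op 3: a = realloc(a, 23) -> a = 18; heap: [0-12 FREE][13-17 ALLOC][18-40 ALLOC][41-57 FREE]
Op 4: c = malloc(14) -> c = 41; heap: [0-12 FREE][13-17 ALLOC][18-40 ALLOC][41-54 ALLOC][55-57 FREE]
Op 5: d = malloc(14) -> d = NULL; heap: [0-12 FREE][13-17 ALLOC][18-40 ALLOC][41-54 ALLOC][55-57 FREE]
Op 6: c = realloc(c, 22) -> NULL (c unchanged); heap: [0-12 FREE][13-17 ALLOC][18-40 ALLOC][41-54 ALLOC][55-57 FREE]
Op 7: free(c) -> (freed c); heap: [0-12 FREE][13-17 ALLOC][18-40 ALLOC][41-57 FREE]
Op 8: e = malloc(16) -> e = 41; heap: [0-12 FREE][13-17 ALLOC][18-40 ALLOC][41-56 ALLOC][57-57 FREE]
Op 9: a = realloc(a, 25) -> NULL (a unchanged); heap: [0-12 FREE][13-17 ALLOC][18-40 ALLOC][41-56 ALLOC][57-57 FREE]
Free blocks: [13 1] total_free=14 largest=13 -> 100*(14-13)/14 = 100/14 ≈ 7.143 -> rounds to 7

Answer: 7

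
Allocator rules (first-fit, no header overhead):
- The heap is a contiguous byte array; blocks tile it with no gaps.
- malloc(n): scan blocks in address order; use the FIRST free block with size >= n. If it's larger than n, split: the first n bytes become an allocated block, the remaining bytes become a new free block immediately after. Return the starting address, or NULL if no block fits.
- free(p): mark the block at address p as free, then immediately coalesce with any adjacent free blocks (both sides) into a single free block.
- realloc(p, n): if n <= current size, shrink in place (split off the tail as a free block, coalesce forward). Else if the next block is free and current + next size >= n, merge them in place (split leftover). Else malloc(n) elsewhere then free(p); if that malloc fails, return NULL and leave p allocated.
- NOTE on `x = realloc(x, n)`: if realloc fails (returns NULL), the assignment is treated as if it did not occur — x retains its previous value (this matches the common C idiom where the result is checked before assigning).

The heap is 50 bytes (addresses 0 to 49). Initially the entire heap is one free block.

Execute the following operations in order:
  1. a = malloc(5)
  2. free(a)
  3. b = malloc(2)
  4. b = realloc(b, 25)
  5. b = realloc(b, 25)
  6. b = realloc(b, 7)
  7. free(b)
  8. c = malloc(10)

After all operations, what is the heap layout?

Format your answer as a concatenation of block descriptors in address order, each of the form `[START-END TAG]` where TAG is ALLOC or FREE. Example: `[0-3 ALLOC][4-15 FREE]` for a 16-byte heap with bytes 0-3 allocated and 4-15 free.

Op 1: a = malloc(5) -> a = 0; heap: [0-4 ALLOC][5-49 FREE]
Op 2: free(a) -> (freed a); heap: [0-49 FREE]
Op 3: b = malloc(2) -> b = 0; heap: [0-1 ALLOC][2-49 FREE]
Op 4: b = realloc(b, 25) -> b = 0; heap: [0-24 ALLOC][25-49 FREE]
Op 5: b = realloc(b, 25) -> b = 0; heap: [0-24 ALLOC][25-49 FREE]
Op 6: b = realloc(b, 7) -> b = 0; heap: [0-6 ALLOC][7-49 FREE]
Op 7: free(b) -> (freed b); heap: [0-49 FREE]
Op 8: c = malloc(10) -> c = 0; heap: [0-9 ALLOC][10-49 FREE]

Answer: [0-9 ALLOC][10-49 FREE]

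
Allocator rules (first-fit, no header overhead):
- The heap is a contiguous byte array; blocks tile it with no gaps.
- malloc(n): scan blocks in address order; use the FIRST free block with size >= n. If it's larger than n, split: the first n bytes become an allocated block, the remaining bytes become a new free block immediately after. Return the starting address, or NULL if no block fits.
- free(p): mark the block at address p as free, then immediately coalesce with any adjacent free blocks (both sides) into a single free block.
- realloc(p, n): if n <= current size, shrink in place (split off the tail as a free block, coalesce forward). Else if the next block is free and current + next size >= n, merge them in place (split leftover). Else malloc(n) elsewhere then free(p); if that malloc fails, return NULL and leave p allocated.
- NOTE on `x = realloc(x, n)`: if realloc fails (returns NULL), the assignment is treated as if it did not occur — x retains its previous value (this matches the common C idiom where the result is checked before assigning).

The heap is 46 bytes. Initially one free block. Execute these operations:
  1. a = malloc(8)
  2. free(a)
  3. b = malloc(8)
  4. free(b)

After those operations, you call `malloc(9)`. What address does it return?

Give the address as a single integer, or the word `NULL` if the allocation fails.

Op 1: a = malloc(8) -> a = 0; heap: [0-7 ALLOC][8-45 FREE]
Op 2: free(a) -> (freed a); heap: [0-45 FREE]
Op 3: b = malloc(8) -> b = 0; heap: [0-7 ALLOC][8-45 FREE]
Op 4: free(b) -> (freed b); heap: [0-45 FREE]
malloc(9): first-fit scan over [0-45 FREE] -> 0

Answer: 0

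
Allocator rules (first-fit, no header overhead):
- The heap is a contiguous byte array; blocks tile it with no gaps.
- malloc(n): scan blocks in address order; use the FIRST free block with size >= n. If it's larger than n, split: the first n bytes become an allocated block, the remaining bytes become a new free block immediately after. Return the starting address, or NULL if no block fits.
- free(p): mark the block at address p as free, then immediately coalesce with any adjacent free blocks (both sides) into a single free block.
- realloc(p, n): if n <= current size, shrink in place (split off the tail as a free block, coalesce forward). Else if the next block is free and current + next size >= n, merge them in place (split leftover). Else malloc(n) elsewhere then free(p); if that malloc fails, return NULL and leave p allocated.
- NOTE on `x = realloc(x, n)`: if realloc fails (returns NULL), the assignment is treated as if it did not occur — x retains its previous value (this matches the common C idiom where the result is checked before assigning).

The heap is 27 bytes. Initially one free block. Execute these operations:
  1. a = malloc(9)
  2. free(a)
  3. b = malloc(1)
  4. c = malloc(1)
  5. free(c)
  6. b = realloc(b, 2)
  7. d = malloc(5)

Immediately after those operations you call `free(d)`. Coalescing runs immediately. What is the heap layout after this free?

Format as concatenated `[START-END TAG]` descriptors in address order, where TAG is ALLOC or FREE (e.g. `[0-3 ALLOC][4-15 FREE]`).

Op 1: a = malloc(9) -> a = 0; heap: [0-8 ALLOC][9-26 FREE]
Op 2: free(a) -> (freed a); heap: [0-26 FREE]
Op 3: b = malloc(1) -> b = 0; heap: [0-0 ALLOC][1-26 FREE]
Op 4: c = malloc(1) -> c = 1; heap: [0-0 ALLOC][1-1 ALLOC][2-26 FREE]
Op 5: free(c) -> (freed c); heap: [0-0 ALLOC][1-26 FREE]
Op 6: b = realloc(b, 2) -> b = 0; heap: [0-1 ALLOC][2-26 FREE]
Op 7: d = malloc(5) -> d = 2; heap: [0-1 ALLOC][2-6 ALLOC][7-26 FREE]
free(d): d = 2 -> block [2-6 ALLOC]; mark free, coalesce with adjacent free neighbors -> [0-1 ALLOC][2-26 FREE]

Answer: [0-1 ALLOC][2-26 FREE]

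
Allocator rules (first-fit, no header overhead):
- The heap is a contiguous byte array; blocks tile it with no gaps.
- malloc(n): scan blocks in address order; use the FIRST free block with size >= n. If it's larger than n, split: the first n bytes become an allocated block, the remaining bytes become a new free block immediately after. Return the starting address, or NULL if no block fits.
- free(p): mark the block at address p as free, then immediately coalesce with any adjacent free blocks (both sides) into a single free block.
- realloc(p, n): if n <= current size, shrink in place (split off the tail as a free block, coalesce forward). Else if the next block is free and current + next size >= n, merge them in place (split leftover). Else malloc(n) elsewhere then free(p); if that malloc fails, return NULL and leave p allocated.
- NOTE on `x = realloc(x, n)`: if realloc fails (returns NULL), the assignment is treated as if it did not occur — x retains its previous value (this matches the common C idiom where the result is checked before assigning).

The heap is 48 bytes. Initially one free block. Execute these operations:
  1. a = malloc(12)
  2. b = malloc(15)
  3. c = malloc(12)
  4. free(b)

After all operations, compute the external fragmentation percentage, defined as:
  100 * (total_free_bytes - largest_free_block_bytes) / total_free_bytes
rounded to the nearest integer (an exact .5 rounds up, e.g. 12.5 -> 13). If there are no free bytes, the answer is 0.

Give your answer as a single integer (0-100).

Op 1: a = malloc(12) -> a = 0; heap: [0-11 ALLOC][12-47 FREE]
Op 2: b = malloc(15) -> b = 12; heap: [0-11 ALLOC][12-26 ALLOC][27-47 FREE]
Op 3: c = malloc(12) -> c = 27; heap: [0-11 ALLOC][12-26 ALLOC][27-38 ALLOC][39-47 FREE]
Op 4: free(b) -> (freed b); heap: [0-11 ALLOC][12-26 FREE][27-38 ALLOC][39-47 FREE]
Free blocks: [15 9] total_free=24 largest=15 -> 100*(24-15)/24 = 900/24 = 37.5 -> rounds to 38

Answer: 38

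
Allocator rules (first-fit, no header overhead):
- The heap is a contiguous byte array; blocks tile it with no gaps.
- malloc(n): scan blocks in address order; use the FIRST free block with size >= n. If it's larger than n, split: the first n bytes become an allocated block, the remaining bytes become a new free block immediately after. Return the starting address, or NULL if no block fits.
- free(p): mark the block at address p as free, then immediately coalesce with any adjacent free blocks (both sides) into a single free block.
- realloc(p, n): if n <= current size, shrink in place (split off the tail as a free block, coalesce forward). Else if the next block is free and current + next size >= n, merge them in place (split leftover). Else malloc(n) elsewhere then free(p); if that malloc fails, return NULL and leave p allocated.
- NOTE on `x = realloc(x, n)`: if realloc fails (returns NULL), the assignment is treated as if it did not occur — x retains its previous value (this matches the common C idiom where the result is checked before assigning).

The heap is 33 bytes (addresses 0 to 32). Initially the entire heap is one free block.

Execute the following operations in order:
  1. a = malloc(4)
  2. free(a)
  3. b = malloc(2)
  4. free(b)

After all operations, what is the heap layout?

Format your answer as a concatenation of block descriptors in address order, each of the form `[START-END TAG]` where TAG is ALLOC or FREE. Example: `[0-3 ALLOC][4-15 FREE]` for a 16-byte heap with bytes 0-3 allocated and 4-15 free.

Op 1: a = malloc(4) -> a = 0; heap: [0-3 ALLOC][4-32 FREE]
Op 2: free(a) -> (freed a); heap: [0-32 FREE]
Op 3: b = malloc(2) -> b = 0; heap: [0-1 ALLOC][2-32 FREE]
Op 4: free(b) -> (freed b); heap: [0-32 FREE]

Answer: [0-32 FREE]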